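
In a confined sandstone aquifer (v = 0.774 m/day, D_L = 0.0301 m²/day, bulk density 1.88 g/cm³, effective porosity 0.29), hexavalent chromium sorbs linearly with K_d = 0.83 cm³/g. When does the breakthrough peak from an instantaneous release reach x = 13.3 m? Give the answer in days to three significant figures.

109 days

Retardation factor R = 1 + ρ_b·K_d/n = 1 + 1.88 × 0.83/0.29 = 6.381.
Sorption retards both mechanisms: v_R = v/R = 0.1213 m/day, D_R = D/R = 0.004717 m²/day.
Peak time from v_R²t² + 2D_R t − x² = 0: t = (√(D_R² + v_R²x²) − D_R)/v_R².
√(D_R² + v_R²x²) = √(0.004717² + 0.1213² × 13.3²) = 1.613; v_R² = 0.01471.
t = (1.613 − 0.004717)/0.01471 = 109 days.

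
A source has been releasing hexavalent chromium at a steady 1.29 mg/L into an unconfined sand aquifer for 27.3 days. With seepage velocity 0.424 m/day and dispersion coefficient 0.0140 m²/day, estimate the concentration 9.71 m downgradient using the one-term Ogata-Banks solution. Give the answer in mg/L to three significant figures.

1.27 mg/L

For a continuous step input, C/C₀ ≈ ½·erfc((x−vt)/(2√(Dt))).
vt = 0.424 × 27.3 = 11.5752 m and 2√(Dt) = 2√(0.0140 × 27.3) = 1.236 m.
Argument (x−vt)/(2√(Dt)) = (9.71 − 11.5752)/1.236 = -1.509; ½·erfc(-1.509) = 0.9836.
C = 1.29 × 0.9836 = 1.27 mg/L.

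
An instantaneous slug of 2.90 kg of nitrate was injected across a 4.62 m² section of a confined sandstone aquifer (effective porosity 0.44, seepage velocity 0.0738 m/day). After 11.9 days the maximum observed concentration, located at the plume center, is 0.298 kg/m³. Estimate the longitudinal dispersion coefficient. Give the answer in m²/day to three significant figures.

0.153 m²/day

At the plume center C_max = M/(n_e·A·√(4πDt)), so D = M²/(4πt·(n_e·A·C_max)²).
n_e·A·C_max = 0.44 × 4.62 × 0.298 = 0.6058 kg/m.
D = 2.90²/(4π × 11.9 × 0.6058²) = 0.153 m²/day.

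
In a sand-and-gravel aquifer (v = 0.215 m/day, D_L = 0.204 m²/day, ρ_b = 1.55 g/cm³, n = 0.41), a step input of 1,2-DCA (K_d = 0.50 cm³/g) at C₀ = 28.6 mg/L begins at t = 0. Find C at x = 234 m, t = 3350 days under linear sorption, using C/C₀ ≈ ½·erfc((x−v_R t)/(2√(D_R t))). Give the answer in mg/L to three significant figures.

21.7 mg/L

Retardation factor R = 1 + ρ_b·K_d/n = 1 + 1.55 × 0.50/0.41 = 2.890.
Sorption retards both mechanisms: v_R = v/R = 0.07439 m/day, D_R = D/R = 0.07059 m²/day.
v_R·t = 0.07439 × 3350 = 249.2065 m; 2√(D_R t) = 30.76 m; argument = (234 − 249.2065)/30.76 = -0.4944.
C = C₀ × ½·erfc(-0.4944) = 28.6 × 0.7578 = 21.7 mg/L.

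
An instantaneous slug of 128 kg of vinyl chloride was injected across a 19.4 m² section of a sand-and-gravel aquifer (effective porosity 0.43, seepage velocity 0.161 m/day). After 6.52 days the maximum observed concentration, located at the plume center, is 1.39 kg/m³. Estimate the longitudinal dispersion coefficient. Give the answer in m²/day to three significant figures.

1.49 m²/day

At the plume center C_max = M/(n_e·A·√(4πDt)), so D = M²/(4πt·(n_e·A·C_max)²).
n_e·A·C_max = 0.43 × 19.4 × 1.39 = 11.60 kg/m.
D = 128²/(4π × 6.52 × 11.60²) = 1.49 m²/day.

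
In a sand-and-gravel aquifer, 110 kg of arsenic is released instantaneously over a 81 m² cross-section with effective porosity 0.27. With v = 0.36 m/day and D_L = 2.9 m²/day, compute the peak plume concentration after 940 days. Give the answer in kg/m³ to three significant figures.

0.0272 kg/m³

The peak of an instantaneous 1D plume sits at x = vt; there the Gaussian factor is 1 and C_max = M/(n_e·A·√(4πDt)), where n_e·A is the pore area the mass is dissolved in.
√(4πDt) = √(4π × 2.9 × 940) = 185.1 m, so C_max = 110/(0.27 × 81 × 185.1) = 0.0272 kg/m³.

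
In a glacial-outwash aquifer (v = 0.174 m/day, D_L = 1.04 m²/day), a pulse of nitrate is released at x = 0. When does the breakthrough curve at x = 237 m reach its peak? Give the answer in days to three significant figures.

1330 days

For the 1D instantaneous-source solution, setting ∂C/∂t = 0 at fixed x gives v²t² + 2Dt − x² = 0, so t = (√(D² + v²x²) − D)/v².
√(D² + v²x²) = √(1.04² + 0.174² × 237²) = 41.25; v² = 0.030276.
t = (41.25 − 1.04)/0.030276 = 1330 days (vs. the pure-advection estimate x/v = 1360 d).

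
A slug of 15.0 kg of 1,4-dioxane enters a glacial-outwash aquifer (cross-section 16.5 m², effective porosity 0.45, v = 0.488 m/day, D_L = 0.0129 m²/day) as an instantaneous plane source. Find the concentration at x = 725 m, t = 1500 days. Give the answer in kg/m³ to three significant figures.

For an instantaneous plane source, C(x,t) = M/(n_e·A·√(4πDt)) · exp(−(x−vt)²/(4Dt)), with n_e·A the pore (flow) area.
Plume center vt = 0.488 × 1500 = 732 m, so the well at 725 m is 7 m upgradient of the peak.
√(4πDt) = 15.59 m, giving peak height M/(n_e·A·√(4πDt)) = 15.0/(0.45 × 16.5 × 15.59) = 0.1296 kg/m³.
(x−vt)²/(4Dt) = (-7)²/(4 × 0.0129 × 1500) = 0.6331; exp(−0.6331) = 0.5309.
C = 0.1296 × 0.5309 = 0.0688 kg/m³.

0.0688 kg/m³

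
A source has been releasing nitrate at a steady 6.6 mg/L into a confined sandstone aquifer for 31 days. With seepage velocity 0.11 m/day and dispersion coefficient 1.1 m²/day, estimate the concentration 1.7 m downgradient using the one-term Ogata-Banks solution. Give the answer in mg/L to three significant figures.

3.84 mg/L

For a continuous step input, C/C₀ ≈ ½·erfc((x−vt)/(2√(Dt))).
vt = 0.11 × 31 = 3.41 m and 2√(Dt) = 2√(1.1 × 31) = 11.68 m.
Argument (x−vt)/(2√(Dt)) = (1.7 − 3.41)/11.68 = -0.1464; ½·erfc(-0.1464) = 0.5820.
C = 6.6 × 0.5820 = 3.84 mg/L.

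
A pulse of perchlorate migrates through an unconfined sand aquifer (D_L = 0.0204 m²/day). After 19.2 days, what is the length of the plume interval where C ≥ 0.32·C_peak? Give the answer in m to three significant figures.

2.67 m

The plume is Gaussian with σ = √(2Dt) = √(2 × 0.0204 × 19.2) = 0.8851 m.
C/C_peak = exp(−Δx²/(2σ²)) = 0.32 ⇒ Δx = σ·√(−2 ln 0.32) = 0.8851 × 1.510 = 1.337 m.
Width = 2Δx = 2.67 m.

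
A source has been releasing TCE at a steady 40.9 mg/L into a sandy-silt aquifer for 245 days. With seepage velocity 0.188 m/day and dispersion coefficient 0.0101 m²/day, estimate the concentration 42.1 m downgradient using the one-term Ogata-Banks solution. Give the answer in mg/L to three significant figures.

For a continuous step input, C/C₀ ≈ ½·erfc((x−vt)/(2√(Dt))).
vt = 0.188 × 245 = 46.06 m and 2√(Dt) = 2√(0.0101 × 245) = 3.146 m.
Argument (x−vt)/(2√(Dt)) = (42.1 − 46.06)/3.146 = -1.259; ½·erfc(-1.259) = 0.9625.
C = 40.9 × 0.9625 = 39.4 mg/L.

39.4 mg/L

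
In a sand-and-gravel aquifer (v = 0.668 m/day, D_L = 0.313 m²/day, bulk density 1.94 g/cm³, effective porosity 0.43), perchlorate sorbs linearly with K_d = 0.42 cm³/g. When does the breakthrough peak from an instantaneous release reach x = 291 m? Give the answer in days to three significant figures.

1260 days

Retardation factor R = 1 + ρ_b·K_d/n = 1 + 1.94 × 0.42/0.43 = 2.895.
Sorption retards both mechanisms: v_R = v/R = 0.2307 m/day, D_R = D/R = 0.1081 m²/day.
Peak time from v_R²t² + 2D_R t − x² = 0: t = (√(D_R² + v_R²x²) − D_R)/v_R².
√(D_R² + v_R²x²) = √(0.1081² + 0.2307² × 291²) = 67.13; v_R² = 0.05322.
t = (67.13 − 0.1081)/0.05322 = 1260 days.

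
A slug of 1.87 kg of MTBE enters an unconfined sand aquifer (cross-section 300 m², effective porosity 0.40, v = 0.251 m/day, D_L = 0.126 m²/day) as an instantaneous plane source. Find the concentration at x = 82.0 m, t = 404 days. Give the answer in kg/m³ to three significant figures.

For an instantaneous plane source, C(x,t) = M/(n_e·A·√(4πDt)) · exp(−(x−vt)²/(4Dt)), with n_e·A the pore (flow) area.
Plume center vt = 0.251 × 404 = 101.404 m, so the well at 82.0 m is 19.404 m upgradient of the peak.
√(4πDt) = 25.29 m, giving peak height M/(n_e·A·√(4πDt)) = 1.87/(0.40 × 300 × 25.29) = 0.0006162 kg/m³.
(x−vt)²/(4Dt) = (-19.404)²/(4 × 0.126 × 404) = 1.849; exp(−1.849) = 0.1574.
C = 0.0006162 × 0.1574 = 9.70e-05 kg/m³.

9.70e-05 kg/m³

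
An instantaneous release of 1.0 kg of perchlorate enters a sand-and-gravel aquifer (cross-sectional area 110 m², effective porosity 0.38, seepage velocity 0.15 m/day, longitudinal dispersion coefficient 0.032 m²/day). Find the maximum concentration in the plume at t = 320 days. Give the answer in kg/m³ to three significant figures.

0.00211 kg/m³

The peak of an instantaneous 1D plume sits at x = vt; there the Gaussian factor is 1 and C_max = M/(n_e·A·√(4πDt)), where n_e·A is the pore area the mass is dissolved in.
√(4πDt) = √(4π × 0.032 × 320) = 11.34 m, so C_max = 1.0/(0.38 × 110 × 11.34) = 0.00211 kg/m³.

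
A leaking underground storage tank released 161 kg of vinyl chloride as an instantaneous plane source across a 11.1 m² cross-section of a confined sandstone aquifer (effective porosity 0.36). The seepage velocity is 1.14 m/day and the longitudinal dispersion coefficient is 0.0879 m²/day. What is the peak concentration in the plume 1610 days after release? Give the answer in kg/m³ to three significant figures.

The peak of an instantaneous 1D plume sits at x = vt; there the Gaussian factor is 1 and C_max = M/(n_e·A·√(4πDt)), where n_e·A is the pore area the mass is dissolved in.
√(4πDt) = √(4π × 0.0879 × 1610) = 42.17 m, so C_max = 161/(0.36 × 11.1 × 42.17) = 0.955 kg/m³.

0.955 kg/m³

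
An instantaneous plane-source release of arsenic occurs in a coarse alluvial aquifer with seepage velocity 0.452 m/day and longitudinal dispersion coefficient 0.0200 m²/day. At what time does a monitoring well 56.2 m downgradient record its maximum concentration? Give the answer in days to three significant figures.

For the 1D instantaneous-source solution, setting ∂C/∂t = 0 at fixed x gives v²t² + 2Dt − x² = 0, so t = (√(D² + v²x²) − D)/v².
√(D² + v²x²) = √(0.0200² + 0.452² × 56.2²) = 25.40; v² = 0.204304.
t = (25.40 − 0.0200)/0.204304 = 124 days (vs. the pure-advection estimate x/v = 124 d).

124 days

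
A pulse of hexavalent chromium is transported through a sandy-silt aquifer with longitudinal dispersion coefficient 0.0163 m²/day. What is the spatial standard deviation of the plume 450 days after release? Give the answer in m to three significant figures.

3.83 m

Dispersive spreading gives a Gaussian with σ² = 2Dt; advection only shifts the center.
σ = √(2 × 0.0163 × 450) = 3.83 m.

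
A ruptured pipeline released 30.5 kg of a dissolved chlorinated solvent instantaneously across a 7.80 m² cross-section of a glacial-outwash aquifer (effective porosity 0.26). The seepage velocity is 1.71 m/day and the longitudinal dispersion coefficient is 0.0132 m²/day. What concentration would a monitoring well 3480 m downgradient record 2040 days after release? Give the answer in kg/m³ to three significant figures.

For an instantaneous plane source, C(x,t) = M/(n_e·A·√(4πDt)) · exp(−(x−vt)²/(4Dt)), with n_e·A the pore (flow) area.
Plume center vt = 1.71 × 2040 = 3488.4 m, so the well at 3480 m is 8.4 m upgradient of the peak.
√(4πDt) = 18.40 m, giving peak height M/(n_e·A·√(4πDt)) = 30.5/(0.26 × 7.80 × 18.40) = 0.8174 kg/m³.
(x−vt)²/(4Dt) = (-8.4)²/(4 × 0.0132 × 2040) = 0.6551; exp(−0.6551) = 0.5194.
C = 0.8174 × 0.5194 = 0.425 kg/m³.

0.425 kg/m³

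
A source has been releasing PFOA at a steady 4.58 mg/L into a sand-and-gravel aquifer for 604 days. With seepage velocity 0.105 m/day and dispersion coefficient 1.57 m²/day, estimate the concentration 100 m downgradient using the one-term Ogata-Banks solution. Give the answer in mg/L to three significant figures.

For a continuous step input, C/C₀ ≈ ½·erfc((x−vt)/(2√(Dt))).
vt = 0.105 × 604 = 63.42 m and 2√(Dt) = 2√(1.57 × 604) = 61.59 m.
Argument (x−vt)/(2√(Dt)) = (100 − 63.42)/61.59 = 0.5939; ½·erfc(0.5939) = 0.2005.
C = 4.58 × 0.2005 = 0.918 mg/L.

0.918 mg/L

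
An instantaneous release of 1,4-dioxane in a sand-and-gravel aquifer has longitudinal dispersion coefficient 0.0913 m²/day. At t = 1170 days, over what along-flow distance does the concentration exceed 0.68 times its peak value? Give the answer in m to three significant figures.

25.7 m

The plume is Gaussian with σ = √(2Dt) = √(2 × 0.0913 × 1170) = 14.62 m.
C/C_peak = exp(−Δx²/(2σ²)) = 0.68 ⇒ Δx = σ·√(−2 ln 0.68) = 14.62 × 0.8783 = 12.84 m.
Width = 2Δx = 25.7 m.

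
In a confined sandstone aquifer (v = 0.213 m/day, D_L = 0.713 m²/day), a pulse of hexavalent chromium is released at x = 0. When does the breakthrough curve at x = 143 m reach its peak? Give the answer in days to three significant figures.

656 days

For the 1D instantaneous-source solution, setting ∂C/∂t = 0 at fixed x gives v²t² + 2Dt − x² = 0, so t = (√(D² + v²x²) − D)/v².
√(D² + v²x²) = √(0.713² + 0.213² × 143²) = 30.47; v² = 0.045369.
t = (30.47 − 0.713)/0.045369 = 656 days (vs. the pure-advection estimate x/v = 671 d).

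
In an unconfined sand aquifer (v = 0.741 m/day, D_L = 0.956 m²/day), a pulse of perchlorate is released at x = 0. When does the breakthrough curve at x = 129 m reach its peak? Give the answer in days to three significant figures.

172 days

For the 1D instantaneous-source solution, setting ∂C/∂t = 0 at fixed x gives v²t² + 2Dt − x² = 0, so t = (√(D² + v²x²) − D)/v².
√(D² + v²x²) = √(0.956² + 0.741² × 129²) = 95.59; v² = 0.549081.
t = (95.59 − 0.956)/0.549081 = 172 days (vs. the pure-advection estimate x/v = 174 d).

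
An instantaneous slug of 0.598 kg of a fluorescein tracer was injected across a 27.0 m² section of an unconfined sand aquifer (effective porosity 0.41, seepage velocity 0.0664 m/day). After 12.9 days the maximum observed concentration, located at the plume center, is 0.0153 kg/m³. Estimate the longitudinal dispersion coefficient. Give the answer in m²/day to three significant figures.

At the plume center C_max = M/(n_e·A·√(4πDt)), so D = M²/(4πt·(n_e·A·C_max)²).
n_e·A·C_max = 0.41 × 27.0 × 0.0153 = 0.1694 kg/m.
D = 0.598²/(4π × 12.9 × 0.1694²) = 0.0769 m²/day.

0.0769 m²/day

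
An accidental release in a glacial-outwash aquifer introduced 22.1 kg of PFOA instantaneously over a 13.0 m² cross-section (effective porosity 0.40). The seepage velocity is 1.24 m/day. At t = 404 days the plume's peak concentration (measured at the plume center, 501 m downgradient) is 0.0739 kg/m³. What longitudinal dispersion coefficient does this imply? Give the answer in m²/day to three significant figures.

0.651 m²/day

At the plume center C_max = M/(n_e·A·√(4πDt)), so D = M²/(4πt·(n_e·A·C_max)²).
n_e·A·C_max = 0.40 × 13.0 × 0.0739 = 0.3843 kg/m.
D = 22.1²/(4π × 404 × 0.3843²) = 0.651 m²/day.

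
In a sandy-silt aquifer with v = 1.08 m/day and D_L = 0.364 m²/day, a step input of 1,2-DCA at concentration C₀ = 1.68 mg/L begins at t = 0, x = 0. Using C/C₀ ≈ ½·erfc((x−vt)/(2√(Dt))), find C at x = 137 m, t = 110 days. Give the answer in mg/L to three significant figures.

0.0353 mg/L

For a continuous step input, C/C₀ ≈ ½·erfc((x−vt)/(2√(Dt))).
vt = 1.08 × 110 = 118.8 m and 2√(Dt) = 2√(0.364 × 110) = 12.66 m.
Argument (x−vt)/(2√(Dt)) = (137 − 118.8)/12.66 = 1.438; ½·erfc(1.438) = 0.02099.
C = 1.68 × 0.02099 = 0.0353 mg/L.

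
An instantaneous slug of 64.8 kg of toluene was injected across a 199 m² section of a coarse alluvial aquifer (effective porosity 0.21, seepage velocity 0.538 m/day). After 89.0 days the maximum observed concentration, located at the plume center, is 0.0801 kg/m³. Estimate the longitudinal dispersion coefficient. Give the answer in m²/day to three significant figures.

0.335 m²/day

At the plume center C_max = M/(n_e·A·√(4πDt)), so D = M²/(4πt·(n_e·A·C_max)²).
n_e·A·C_max = 0.21 × 199 × 0.0801 = 3.347 kg/m.
D = 64.8²/(4π × 89.0 × 3.347²) = 0.335 m²/day.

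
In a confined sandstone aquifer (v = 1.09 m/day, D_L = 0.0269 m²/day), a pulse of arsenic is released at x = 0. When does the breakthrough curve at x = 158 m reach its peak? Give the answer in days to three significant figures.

145 days

For the 1D instantaneous-source solution, setting ∂C/∂t = 0 at fixed x gives v²t² + 2Dt − x² = 0, so t = (√(D² + v²x²) − D)/v².
√(D² + v²x²) = √(0.0269² + 1.09² × 158²) = 172.2; v² = 1.1881.
t = (172.2 − 0.0269)/1.1881 = 145 days (vs. the pure-advection estimate x/v = 145 d).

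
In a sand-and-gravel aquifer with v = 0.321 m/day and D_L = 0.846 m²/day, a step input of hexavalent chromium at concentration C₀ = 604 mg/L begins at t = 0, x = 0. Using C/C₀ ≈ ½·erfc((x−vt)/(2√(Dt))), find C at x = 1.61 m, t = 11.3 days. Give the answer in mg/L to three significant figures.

409 mg/L

For a continuous step input, C/C₀ ≈ ½·erfc((x−vt)/(2√(Dt))).
vt = 0.321 × 11.3 = 3.6273 m and 2√(Dt) = 2√(0.846 × 11.3) = 6.184 m.
Argument (x−vt)/(2√(Dt)) = (1.61 − 3.6273)/6.184 = -0.3262; ½·erfc(-0.3262) = 0.6777.
C = 604 × 0.6777 = 409 mg/L.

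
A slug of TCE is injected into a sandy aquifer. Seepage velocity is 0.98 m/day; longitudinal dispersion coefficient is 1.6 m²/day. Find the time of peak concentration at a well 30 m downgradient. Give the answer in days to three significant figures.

For the 1D instantaneous-source solution, setting ∂C/∂t = 0 at fixed x gives v²t² + 2Dt − x² = 0, so t = (√(D² + v²x²) − D)/v².
√(D² + v²x²) = √(1.6² + 0.98² × 30²) = 29.44; v² = 0.9604.
t = (29.44 − 1.6)/0.9604 = 29.0 days (vs. the pure-advection estimate x/v = 30.6 d).

29.0 days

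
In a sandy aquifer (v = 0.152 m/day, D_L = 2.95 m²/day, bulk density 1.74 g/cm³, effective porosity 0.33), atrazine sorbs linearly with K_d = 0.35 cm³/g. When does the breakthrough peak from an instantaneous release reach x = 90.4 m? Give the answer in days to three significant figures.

1370 days

Retardation factor R = 1 + ρ_b·K_d/n = 1 + 1.74 × 0.35/0.33 = 2.845.
Sorption retards both mechanisms: v_R = v/R = 0.05343 m/day, D_R = D/R = 1.037 m²/day.
Peak time from v_R²t² + 2D_R t − x² = 0: t = (√(D_R² + v_R²x²) − D_R)/v_R².
√(D_R² + v_R²x²) = √(1.037² + 0.05343² × 90.4²) = 4.940; v_R² = 0.002855.
t = (4.940 − 1.037)/0.002855 = 1370 days.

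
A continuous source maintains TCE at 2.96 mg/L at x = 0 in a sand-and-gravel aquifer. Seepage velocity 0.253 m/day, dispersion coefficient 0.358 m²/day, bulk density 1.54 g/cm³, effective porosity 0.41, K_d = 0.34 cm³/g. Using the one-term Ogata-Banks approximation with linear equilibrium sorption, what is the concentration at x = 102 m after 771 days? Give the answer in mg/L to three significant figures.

0.435 mg/L

Retardation factor R = 1 + ρ_b·K_d/n = 1 + 1.54 × 0.34/0.41 = 2.277.
Sorption retards both mechanisms: v_R = v/R = 0.1111 m/day, D_R = D/R = 0.1572 m²/day.
v_R·t = 0.1111 × 771 = 85.6581 m; 2√(D_R t) = 22.02 m; argument = (102 − 85.6581)/22.02 = 0.7421.
C = C₀ × ½·erfc(0.7421) = 2.96 × 0.1470 = 0.435 mg/L.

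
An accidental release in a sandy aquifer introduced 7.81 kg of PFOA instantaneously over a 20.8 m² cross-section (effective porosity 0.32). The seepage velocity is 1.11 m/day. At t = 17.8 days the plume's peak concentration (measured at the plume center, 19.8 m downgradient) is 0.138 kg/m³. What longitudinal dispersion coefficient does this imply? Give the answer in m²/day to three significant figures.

At the plume center C_max = M/(n_e·A·√(4πDt)), so D = M²/(4πt·(n_e·A·C_max)²).
n_e·A·C_max = 0.32 × 20.8 × 0.138 = 0.9185 kg/m.
D = 7.81²/(4π × 17.8 × 0.9185²) = 0.323 m²/day.

0.323 m²/day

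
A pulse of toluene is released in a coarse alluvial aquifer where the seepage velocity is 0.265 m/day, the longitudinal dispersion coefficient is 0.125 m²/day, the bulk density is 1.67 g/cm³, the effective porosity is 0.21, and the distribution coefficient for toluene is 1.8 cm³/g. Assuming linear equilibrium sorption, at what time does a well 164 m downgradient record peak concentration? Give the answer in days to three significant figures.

9450 days

Retardation factor R = 1 + ρ_b·K_d/n = 1 + 1.67 × 1.8/0.21 = 15.31.
Sorption retards both mechanisms: v_R = v/R = 0.01731 m/day, D_R = D/R = 0.008165 m²/day.
Peak time from v_R²t² + 2D_R t − x² = 0: t = (√(D_R² + v_R²x²) − D_R)/v_R².
√(D_R² + v_R²x²) = √(0.008165² + 0.01731² × 164²) = 2.839; v_R² = 0.0002996.
t = (2.839 − 0.008165)/0.0002996 = 9450 days.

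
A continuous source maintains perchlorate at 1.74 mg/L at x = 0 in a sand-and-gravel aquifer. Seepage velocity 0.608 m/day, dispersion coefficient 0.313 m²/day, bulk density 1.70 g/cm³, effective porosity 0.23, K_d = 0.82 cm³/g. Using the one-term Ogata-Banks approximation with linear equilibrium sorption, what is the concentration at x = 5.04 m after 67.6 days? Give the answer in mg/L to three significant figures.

Retardation factor R = 1 + ρ_b·K_d/n = 1 + 1.70 × 0.82/0.23 = 7.061.
Sorption retards both mechanisms: v_R = v/R = 0.08611 m/day, D_R = D/R = 0.04433 m²/day.
v_R·t = 0.08611 × 67.6 = 5.821036 m; 2√(D_R t) = 3.462 m; argument = (5.04 − 5.821036)/3.462 = -0.2256.
C = C₀ × ½·erfc(-0.2256) = 1.74 × 0.6252 = 1.09 mg/L.

1.09 mg/L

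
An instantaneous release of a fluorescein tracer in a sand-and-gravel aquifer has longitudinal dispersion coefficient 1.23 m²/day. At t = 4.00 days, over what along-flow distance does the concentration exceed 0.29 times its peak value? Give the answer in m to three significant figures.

The plume is Gaussian with σ = √(2Dt) = √(2 × 1.23 × 4.00) = 3.137 m.
C/C_peak = exp(−Δx²/(2σ²)) = 0.29 ⇒ Δx = σ·√(−2 ln 0.29) = 3.137 × 1.573 = 4.935 m.
Width = 2Δx = 9.87 m.

9.87 m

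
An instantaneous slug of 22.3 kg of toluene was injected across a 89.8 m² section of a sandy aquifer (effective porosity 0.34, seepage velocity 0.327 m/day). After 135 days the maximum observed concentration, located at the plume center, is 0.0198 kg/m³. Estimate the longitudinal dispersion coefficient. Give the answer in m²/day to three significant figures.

At the plume center C_max = M/(n_e·A·√(4πDt)), so D = M²/(4πt·(n_e·A·C_max)²).
n_e·A·C_max = 0.34 × 89.8 × 0.0198 = 0.6045 kg/m.
D = 22.3²/(4π × 135 × 0.6045²) = 0.802 m²/day.

0.802 m²/day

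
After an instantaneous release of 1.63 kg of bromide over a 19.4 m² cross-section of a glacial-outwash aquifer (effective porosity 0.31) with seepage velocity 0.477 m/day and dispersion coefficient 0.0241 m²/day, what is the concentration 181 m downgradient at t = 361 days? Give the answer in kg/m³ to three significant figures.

0.00280 kg/m³

For an instantaneous plane source, C(x,t) = M/(n_e·A·√(4πDt)) · exp(−(x−vt)²/(4Dt)), with n_e·A the pore (flow) area.
Plume center vt = 0.477 × 361 = 172.197 m, so the well at 181 m is 8.803 m downgradient of the peak.
√(4πDt) = 10.46 m, giving peak height M/(n_e·A·√(4πDt)) = 1.63/(0.31 × 19.4 × 10.46) = 0.02591 kg/m³.
(x−vt)²/(4Dt) = (8.803)²/(4 × 0.0241 × 361) = 2.227; exp(−2.227) = 0.1079.
C = 0.02591 × 0.1079 = 0.00280 kg/m³.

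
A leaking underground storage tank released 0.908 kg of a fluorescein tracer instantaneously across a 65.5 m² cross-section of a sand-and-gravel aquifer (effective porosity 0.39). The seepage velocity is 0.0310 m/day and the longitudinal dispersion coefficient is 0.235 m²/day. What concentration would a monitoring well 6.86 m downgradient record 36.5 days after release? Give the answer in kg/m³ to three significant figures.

0.00132 kg/m³

For an instantaneous plane source, C(x,t) = M/(n_e·A·√(4πDt)) · exp(−(x−vt)²/(4Dt)), with n_e·A the pore (flow) area.
Plume center vt = 0.0310 × 36.5 = 1.1315 m, so the well at 6.86 m is 5.7285 m downgradient of the peak.
√(4πDt) = 10.38 m, giving peak height M/(n_e·A·√(4πDt)) = 0.908/(0.39 × 65.5 × 10.38) = 0.003424 kg/m³.
(x−vt)²/(4Dt) = (5.7285)²/(4 × 0.235 × 36.5) = 0.9564; exp(−0.9564) = 0.3843.
C = 0.003424 × 0.3843 = 0.00132 kg/m³.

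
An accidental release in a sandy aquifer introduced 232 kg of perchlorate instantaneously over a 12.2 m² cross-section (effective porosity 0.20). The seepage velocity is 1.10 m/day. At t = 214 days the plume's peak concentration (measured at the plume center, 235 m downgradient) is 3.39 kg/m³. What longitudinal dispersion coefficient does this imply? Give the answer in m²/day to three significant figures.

0.293 m²/day

At the plume center C_max = M/(n_e·A·√(4πDt)), so D = M²/(4πt·(n_e·A·C_max)²).
n_e·A·C_max = 0.20 × 12.2 × 3.39 = 8.272 kg/m.
D = 232²/(4π × 214 × 8.272²) = 0.293 m²/day.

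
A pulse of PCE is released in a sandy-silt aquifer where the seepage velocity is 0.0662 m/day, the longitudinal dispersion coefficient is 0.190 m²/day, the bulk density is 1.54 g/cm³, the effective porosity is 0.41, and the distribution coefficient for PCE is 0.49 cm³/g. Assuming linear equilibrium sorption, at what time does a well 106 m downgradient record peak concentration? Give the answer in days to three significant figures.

4430 days

Retardation factor R = 1 + ρ_b·K_d/n = 1 + 1.54 × 0.49/0.41 = 2.840.
Sorption retards both mechanisms: v_R = v/R = 0.02331 m/day, D_R = D/R = 0.06690 m²/day.
Peak time from v_R²t² + 2D_R t − x² = 0: t = (√(D_R² + v_R²x²) − D_R)/v_R².
√(D_R² + v_R²x²) = √(0.06690² + 0.02331² × 106²) = 2.472; v_R² = 0.0005434.
t = (2.472 − 0.06690)/0.0005434 = 4430 days.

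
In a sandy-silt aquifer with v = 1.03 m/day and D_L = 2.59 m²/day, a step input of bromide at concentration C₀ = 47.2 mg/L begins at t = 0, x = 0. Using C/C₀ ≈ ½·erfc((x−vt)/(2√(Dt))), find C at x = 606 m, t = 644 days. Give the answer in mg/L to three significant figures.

39.6 mg/L

For a continuous step input, C/C₀ ≈ ½·erfc((x−vt)/(2√(Dt))).
vt = 1.03 × 644 = 663.32 m and 2√(Dt) = 2√(2.59 × 644) = 81.68 m.
Argument (x−vt)/(2√(Dt)) = (606 − 663.32)/81.68 = -0.7018; ½·erfc(-0.7018) = 0.8395.
C = 47.2 × 0.8395 = 39.6 mg/L.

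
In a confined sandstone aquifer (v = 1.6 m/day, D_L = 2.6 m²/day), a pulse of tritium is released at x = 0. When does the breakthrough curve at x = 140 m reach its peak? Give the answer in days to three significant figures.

For the 1D instantaneous-source solution, setting ∂C/∂t = 0 at fixed x gives v²t² + 2Dt − x² = 0, so t = (√(D² + v²x²) − D)/v².
√(D² + v²x²) = √(2.6² + 1.6² × 140²) = 224.0; v² = 2.56.
t = (224.0 − 2.6)/2.56 = 86.5 days (vs. the pure-advection estimate x/v = 87.5 d).

86.5 days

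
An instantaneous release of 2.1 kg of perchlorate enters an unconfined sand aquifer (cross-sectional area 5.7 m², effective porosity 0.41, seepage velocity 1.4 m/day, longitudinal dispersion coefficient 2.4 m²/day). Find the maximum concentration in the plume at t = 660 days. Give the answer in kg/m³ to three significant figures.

0.00637 kg/m³

The peak of an instantaneous 1D plume sits at x = vt; there the Gaussian factor is 1 and C_max = M/(n_e·A·√(4πDt)), where n_e·A is the pore area the mass is dissolved in.
√(4πDt) = √(4π × 2.4 × 660) = 141.1 m, so C_max = 2.1/(0.41 × 5.7 × 141.1) = 0.00637 kg/m³.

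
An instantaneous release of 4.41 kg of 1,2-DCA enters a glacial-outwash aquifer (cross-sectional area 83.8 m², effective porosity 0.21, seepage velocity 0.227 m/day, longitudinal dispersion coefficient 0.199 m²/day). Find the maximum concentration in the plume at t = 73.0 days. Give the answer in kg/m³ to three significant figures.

0.0185 kg/m³

The peak of an instantaneous 1D plume sits at x = vt; there the Gaussian factor is 1 and C_max = M/(n_e·A·√(4πDt)), where n_e·A is the pore area the mass is dissolved in.
√(4πDt) = √(4π × 0.199 × 73.0) = 13.51 m, so C_max = 4.41/(0.21 × 83.8 × 13.51) = 0.0185 kg/m³.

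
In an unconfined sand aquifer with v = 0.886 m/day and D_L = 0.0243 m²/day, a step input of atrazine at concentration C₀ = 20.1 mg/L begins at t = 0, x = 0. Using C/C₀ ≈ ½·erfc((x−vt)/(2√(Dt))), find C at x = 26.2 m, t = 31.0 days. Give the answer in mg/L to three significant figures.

For a continuous step input, C/C₀ ≈ ½·erfc((x−vt)/(2√(Dt))).
vt = 0.886 × 31.0 = 27.466 m and 2√(Dt) = 2√(0.0243 × 31.0) = 1.736 m.
Argument (x−vt)/(2√(Dt)) = (26.2 − 27.466)/1.736 = -0.7293; ½·erfc(-0.7293) = 0.8488.
C = 20.1 × 0.8488 = 17.1 mg/L.

17.1 mg/L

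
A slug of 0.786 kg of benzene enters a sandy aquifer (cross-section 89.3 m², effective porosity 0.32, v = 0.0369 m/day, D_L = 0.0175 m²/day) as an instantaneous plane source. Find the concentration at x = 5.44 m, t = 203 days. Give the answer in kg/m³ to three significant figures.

For an instantaneous plane source, C(x,t) = M/(n_e·A·√(4πDt)) · exp(−(x−vt)²/(4Dt)), with n_e·A the pore (flow) area.
Plume center vt = 0.0369 × 203 = 7.4907 m, so the well at 5.44 m is 2.0507 m upgradient of the peak.
√(4πDt) = 6.681 m, giving peak height M/(n_e·A·√(4πDt)) = 0.786/(0.32 × 89.3 × 6.681) = 0.004117 kg/m³.
(x−vt)²/(4Dt) = (-2.0507)²/(4 × 0.0175 × 203) = 0.2959; exp(−0.2959) = 0.7439.
C = 0.004117 × 0.7439 = 0.00306 kg/m³.

0.00306 kg/m³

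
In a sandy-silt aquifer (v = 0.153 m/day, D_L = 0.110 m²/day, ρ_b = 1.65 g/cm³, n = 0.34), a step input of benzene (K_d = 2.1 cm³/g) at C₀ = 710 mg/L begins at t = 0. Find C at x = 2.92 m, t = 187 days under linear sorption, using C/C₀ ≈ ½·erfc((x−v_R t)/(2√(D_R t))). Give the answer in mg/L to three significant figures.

Retardation factor R = 1 + ρ_b·K_d/n = 1 + 1.65 × 2.1/0.34 = 11.19.
Sorption retards both mechanisms: v_R = v/R = 0.01367 m/day, D_R = D/R = 0.009830 m²/day.
v_R·t = 0.01367 × 187 = 2.55629 m; 2√(D_R t) = 2.712 m; argument = (2.92 − 2.55629)/2.712 = 0.1341.
C = C₀ × ½·erfc(0.1341) = 710 × 0.4248 = 302 mg/L.

302 mg/L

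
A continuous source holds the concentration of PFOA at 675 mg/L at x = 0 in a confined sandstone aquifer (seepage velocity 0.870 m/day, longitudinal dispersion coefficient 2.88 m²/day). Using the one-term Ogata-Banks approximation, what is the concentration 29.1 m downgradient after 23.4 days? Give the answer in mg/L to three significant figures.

For a continuous step input, C/C₀ ≈ ½·erfc((x−vt)/(2√(Dt))).
vt = 0.870 × 23.4 = 20.358 m and 2√(Dt) = 2√(2.88 × 23.4) = 16.42 m.
Argument (x−vt)/(2√(Dt)) = (29.1 − 20.358)/16.42 = 0.5324; ½·erfc(0.5324) = 0.2257.
C = 675 × 0.2257 = 152 mg/L.

152 mg/L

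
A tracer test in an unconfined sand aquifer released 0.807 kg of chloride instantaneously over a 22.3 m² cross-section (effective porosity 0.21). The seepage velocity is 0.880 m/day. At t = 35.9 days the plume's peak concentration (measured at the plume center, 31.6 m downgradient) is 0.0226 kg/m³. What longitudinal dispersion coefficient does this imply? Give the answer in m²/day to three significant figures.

0.129 m²/day

At the plume center C_max = M/(n_e·A·√(4πDt)), so D = M²/(4πt·(n_e·A·C_max)²).
n_e·A·C_max = 0.21 × 22.3 × 0.0226 = 0.1058 kg/m.
D = 0.807²/(4π × 35.9 × 0.1058²) = 0.129 m²/day.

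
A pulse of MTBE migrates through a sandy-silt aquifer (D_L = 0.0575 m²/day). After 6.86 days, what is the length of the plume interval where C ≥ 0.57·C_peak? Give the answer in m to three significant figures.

1.88 m

The plume is Gaussian with σ = √(2Dt) = √(2 × 0.0575 × 6.86) = 0.8882 m.
C/C_peak = exp(−Δx²/(2σ²)) = 0.57 ⇒ Δx = σ·√(−2 ln 0.57) = 0.8882 × 1.060 = 0.9415 m.
Width = 2Δx = 1.88 m.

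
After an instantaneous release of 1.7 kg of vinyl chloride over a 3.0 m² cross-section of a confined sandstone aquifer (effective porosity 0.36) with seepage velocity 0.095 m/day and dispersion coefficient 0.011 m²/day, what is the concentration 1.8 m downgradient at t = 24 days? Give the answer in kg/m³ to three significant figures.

For an instantaneous plane source, C(x,t) = M/(n_e·A·√(4πDt)) · exp(−(x−vt)²/(4Dt)), with n_e·A the pore (flow) area.
Plume center vt = 0.095 × 24 = 2.28 m, so the well at 1.8 m is 0.48 m upgradient of the peak.
√(4πDt) = 1.821 m, giving peak height M/(n_e·A·√(4πDt)) = 1.7/(0.36 × 3.0 × 1.821) = 0.8644 kg/m³.
(x−vt)²/(4Dt) = (-0.48)²/(4 × 0.011 × 24) = 0.2182; exp(−0.2182) = 0.8040.
C = 0.8644 × 0.8040 = 0.695 kg/m³.

0.695 kg/m³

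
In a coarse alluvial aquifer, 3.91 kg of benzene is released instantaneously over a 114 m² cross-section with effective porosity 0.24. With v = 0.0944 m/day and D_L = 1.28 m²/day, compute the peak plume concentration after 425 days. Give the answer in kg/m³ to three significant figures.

The peak of an instantaneous 1D plume sits at x = vt; there the Gaussian factor is 1 and C_max = M/(n_e·A·√(4πDt)), where n_e·A is the pore area the mass is dissolved in.
√(4πDt) = √(4π × 1.28 × 425) = 82.68 m, so C_max = 3.91/(0.24 × 114 × 82.68) = 0.00173 kg/m³.

0.00173 kg/m³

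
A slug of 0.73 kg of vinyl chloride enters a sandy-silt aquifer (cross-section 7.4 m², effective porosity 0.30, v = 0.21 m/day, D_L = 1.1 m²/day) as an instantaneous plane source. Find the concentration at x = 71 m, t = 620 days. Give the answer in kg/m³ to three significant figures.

For an instantaneous plane source, C(x,t) = M/(n_e·A·√(4πDt)) · exp(−(x−vt)²/(4Dt)), with n_e·A the pore (flow) area.
Plume center vt = 0.21 × 620 = 130.2 m, so the well at 71 m is 59.2 m upgradient of the peak.
√(4πDt) = 92.58 m, giving peak height M/(n_e·A·√(4πDt)) = 0.73/(0.30 × 7.4 × 92.58) = 0.003552 kg/m³.
(x−vt)²/(4Dt) = (-59.2)²/(4 × 1.1 × 620) = 1.285; exp(−1.285) = 0.2767.
C = 0.003552 × 0.2767 = 0.000983 kg/m³.

0.000983 kg/m³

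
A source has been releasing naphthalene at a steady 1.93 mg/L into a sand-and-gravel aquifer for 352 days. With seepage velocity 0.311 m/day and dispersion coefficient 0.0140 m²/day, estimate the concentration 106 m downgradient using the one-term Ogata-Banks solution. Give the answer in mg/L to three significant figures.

For a continuous step input, C/C₀ ≈ ½·erfc((x−vt)/(2√(Dt))).
vt = 0.311 × 352 = 109.472 m and 2√(Dt) = 2√(0.0140 × 352) = 4.440 m.
Argument (x−vt)/(2√(Dt)) = (106 − 109.472)/4.440 = -0.7820; ½·erfc(-0.7820) = 0.8656.
C = 1.93 × 0.8656 = 1.67 mg/L.

1.67 mg/L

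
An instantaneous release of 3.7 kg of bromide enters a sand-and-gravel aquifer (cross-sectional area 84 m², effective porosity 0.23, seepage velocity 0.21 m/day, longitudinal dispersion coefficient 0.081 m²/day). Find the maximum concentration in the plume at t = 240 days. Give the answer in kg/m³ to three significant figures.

The peak of an instantaneous 1D plume sits at x = vt; there the Gaussian factor is 1 and C_max = M/(n_e·A·√(4πDt)), where n_e·A is the pore area the mass is dissolved in.
√(4πDt) = √(4π × 0.081 × 240) = 15.63 m, so C_max = 3.7/(0.23 × 84 × 15.63) = 0.0123 kg/m³.

0.0123 kg/m³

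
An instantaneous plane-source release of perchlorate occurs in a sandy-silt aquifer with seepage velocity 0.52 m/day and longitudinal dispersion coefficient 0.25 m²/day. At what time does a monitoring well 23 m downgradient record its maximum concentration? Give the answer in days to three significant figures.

43.3 days

For the 1D instantaneous-source solution, setting ∂C/∂t = 0 at fixed x gives v²t² + 2Dt − x² = 0, so t = (√(D² + v²x²) − D)/v².
√(D² + v²x²) = √(0.25² + 0.52² × 23²) = 11.96; v² = 0.2704.
t = (11.96 − 0.25)/0.2704 = 43.3 days (vs. the pure-advection estimate x/v = 44.2 d).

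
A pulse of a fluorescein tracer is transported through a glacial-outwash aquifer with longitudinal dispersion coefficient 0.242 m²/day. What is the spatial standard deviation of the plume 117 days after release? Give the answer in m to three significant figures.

7.53 m

Dispersive spreading gives a Gaussian with σ² = 2Dt; advection only shifts the center.
σ = √(2 × 0.242 × 117) = 7.53 m.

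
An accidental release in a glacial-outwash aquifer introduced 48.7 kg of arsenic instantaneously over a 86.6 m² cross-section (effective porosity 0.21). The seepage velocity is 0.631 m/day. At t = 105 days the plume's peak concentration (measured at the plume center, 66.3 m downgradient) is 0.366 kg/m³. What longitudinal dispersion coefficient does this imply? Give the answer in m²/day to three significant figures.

At the plume center C_max = M/(n_e·A·√(4πDt)), so D = M²/(4πt·(n_e·A·C_max)²).
n_e·A·C_max = 0.21 × 86.6 × 0.366 = 6.656 kg/m.
D = 48.7²/(4π × 105 × 6.656²) = 0.0406 m²/day.

0.0406 m²/day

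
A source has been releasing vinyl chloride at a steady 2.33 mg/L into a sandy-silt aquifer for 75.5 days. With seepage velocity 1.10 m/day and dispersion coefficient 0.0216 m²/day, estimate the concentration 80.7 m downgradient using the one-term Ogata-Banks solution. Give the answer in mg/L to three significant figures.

2.10 mg/L

For a continuous step input, C/C₀ ≈ ½·erfc((x−vt)/(2√(Dt))).
vt = 1.10 × 75.5 = 83.05 m and 2√(Dt) = 2√(0.0216 × 75.5) = 2.554 m.
Argument (x−vt)/(2√(Dt)) = (80.7 − 83.05)/2.554 = -0.9201; ½·erfc(-0.9201) = 0.9034.
C = 2.33 × 0.9034 = 2.10 mg/L.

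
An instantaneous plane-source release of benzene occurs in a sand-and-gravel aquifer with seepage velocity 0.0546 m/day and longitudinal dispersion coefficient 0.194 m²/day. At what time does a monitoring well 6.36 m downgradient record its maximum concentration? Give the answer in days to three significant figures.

For the 1D instantaneous-source solution, setting ∂C/∂t = 0 at fixed x gives v²t² + 2Dt − x² = 0, so t = (√(D² + v²x²) − D)/v².
√(D² + v²x²) = √(0.194² + 0.0546² × 6.36²) = 0.3978; v² = 0.00298116.
t = (0.3978 − 0.194)/0.00298116 = 68.4 days (vs. the pure-advection estimate x/v = 116 d).

68.4 days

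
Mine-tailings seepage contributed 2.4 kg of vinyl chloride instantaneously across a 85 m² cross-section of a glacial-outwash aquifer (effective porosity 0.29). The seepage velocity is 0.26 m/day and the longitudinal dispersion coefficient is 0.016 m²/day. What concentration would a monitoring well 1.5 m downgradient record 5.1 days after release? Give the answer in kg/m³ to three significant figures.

For an instantaneous plane source, C(x,t) = M/(n_e·A·√(4πDt)) · exp(−(x−vt)²/(4Dt)), with n_e·A the pore (flow) area.
Plume center vt = 0.26 × 5.1 = 1.326 m, so the well at 1.5 m is 0.174 m downgradient of the peak.
√(4πDt) = 1.013 m, giving peak height M/(n_e·A·√(4πDt)) = 2.4/(0.29 × 85 × 1.013) = 0.09611 kg/m³.
(x−vt)²/(4Dt) = (0.174)²/(4 × 0.016 × 5.1) = 0.09276; exp(−0.09276) = 0.9114.
C = 0.09611 × 0.9114 = 0.0876 kg/m³.

0.0876 kg/m³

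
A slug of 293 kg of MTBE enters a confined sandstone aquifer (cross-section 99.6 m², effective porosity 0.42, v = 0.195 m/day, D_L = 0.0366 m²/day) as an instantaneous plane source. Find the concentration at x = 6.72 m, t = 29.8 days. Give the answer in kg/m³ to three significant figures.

1.57 kg/m³

For an instantaneous plane source, C(x,t) = M/(n_e·A·√(4πDt)) · exp(−(x−vt)²/(4Dt)), with n_e·A the pore (flow) area.
Plume center vt = 0.195 × 29.8 = 5.811 m, so the well at 6.72 m is 0.909 m downgradient of the peak.
√(4πDt) = 3.702 m, giving peak height M/(n_e·A·√(4πDt)) = 293/(0.42 × 99.6 × 3.702) = 1.892 kg/m³.
(x−vt)²/(4Dt) = (0.909)²/(4 × 0.0366 × 29.8) = 0.1894; exp(−0.1894) = 0.8275.
C = 1.892 × 0.8275 = 1.57 kg/m³.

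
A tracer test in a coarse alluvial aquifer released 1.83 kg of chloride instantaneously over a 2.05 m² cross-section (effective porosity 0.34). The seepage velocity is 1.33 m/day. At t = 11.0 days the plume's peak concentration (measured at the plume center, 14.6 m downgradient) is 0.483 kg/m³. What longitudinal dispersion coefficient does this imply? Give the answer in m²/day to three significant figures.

0.214 m²/day

At the plume center C_max = M/(n_e·A·√(4πDt)), so D = M²/(4πt·(n_e·A·C_max)²).
n_e·A·C_max = 0.34 × 2.05 × 0.483 = 0.3367 kg/m.
D = 1.83²/(4π × 11.0 × 0.3367²) = 0.214 m²/day.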